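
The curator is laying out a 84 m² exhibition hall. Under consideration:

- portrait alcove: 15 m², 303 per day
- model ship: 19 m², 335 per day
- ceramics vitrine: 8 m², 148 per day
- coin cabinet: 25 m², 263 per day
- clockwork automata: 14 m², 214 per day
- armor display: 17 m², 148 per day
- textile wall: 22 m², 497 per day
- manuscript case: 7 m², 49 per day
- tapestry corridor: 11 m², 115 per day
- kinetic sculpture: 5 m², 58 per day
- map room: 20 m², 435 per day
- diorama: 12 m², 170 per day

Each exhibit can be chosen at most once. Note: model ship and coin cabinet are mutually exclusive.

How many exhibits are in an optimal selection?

Optimal total is 1718.
portrait alcove + model ship + ceramics vitrine + textile wall + map room hits 1718 at 84 m².
All optima have 5 exhibits.

5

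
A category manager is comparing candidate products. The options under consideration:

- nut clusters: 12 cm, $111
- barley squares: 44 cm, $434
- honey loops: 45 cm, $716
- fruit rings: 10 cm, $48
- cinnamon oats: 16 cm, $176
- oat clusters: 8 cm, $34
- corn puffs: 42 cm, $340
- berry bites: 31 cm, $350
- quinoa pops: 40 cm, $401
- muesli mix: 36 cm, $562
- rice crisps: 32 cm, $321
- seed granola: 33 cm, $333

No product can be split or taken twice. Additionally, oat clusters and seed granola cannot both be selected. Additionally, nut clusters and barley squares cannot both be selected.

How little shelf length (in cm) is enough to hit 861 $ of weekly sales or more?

Need the lightest bundle worth ≥ 861.
Taking honey loops + cinnamon oats gives 892 (≥ 861) for 61 cm.
Below 61 cm the best achievable stays under 861.

61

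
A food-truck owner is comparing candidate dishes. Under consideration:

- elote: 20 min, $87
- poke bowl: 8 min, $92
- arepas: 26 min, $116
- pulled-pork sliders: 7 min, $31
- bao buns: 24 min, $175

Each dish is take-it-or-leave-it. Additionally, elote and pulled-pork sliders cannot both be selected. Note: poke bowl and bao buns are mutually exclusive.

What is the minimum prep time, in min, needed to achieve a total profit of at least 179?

28

Look for the lowest-prep combination reaching 179.
elote + poke bowl: 179 profit at 28 min.
No combination under 28 min hits 179.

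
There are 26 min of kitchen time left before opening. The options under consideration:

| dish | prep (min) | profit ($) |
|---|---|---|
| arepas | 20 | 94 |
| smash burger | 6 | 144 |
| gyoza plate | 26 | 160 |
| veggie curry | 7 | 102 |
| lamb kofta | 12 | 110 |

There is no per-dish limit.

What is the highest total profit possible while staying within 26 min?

Ranking by ratio (profit/min): smash burger 24.00, veggie curry 14.57, lamb kofta 9.17.
4×smash burger uses 24 of the 26 min and totals 576.
Every other selection either busts 26 min or fails to beat 576.

576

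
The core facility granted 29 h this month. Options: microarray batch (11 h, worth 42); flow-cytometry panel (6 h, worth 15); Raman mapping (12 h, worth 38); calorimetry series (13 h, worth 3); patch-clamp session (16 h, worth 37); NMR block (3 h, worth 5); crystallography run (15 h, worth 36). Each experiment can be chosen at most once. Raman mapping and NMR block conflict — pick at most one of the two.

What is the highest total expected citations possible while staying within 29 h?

95

Ranking by ratio (expected citations/h): microarray batch 3.82, Raman mapping 3.17, flow-cytometry panel 2.50, crystallography run 2.40.
Taking microarray batch + flow-cytometry panel + Raman mapping: 29 h used, 95 in expected citations.
Next best is microarray batch + NMR block + crystallography run at 83 (29 h) — short by 12.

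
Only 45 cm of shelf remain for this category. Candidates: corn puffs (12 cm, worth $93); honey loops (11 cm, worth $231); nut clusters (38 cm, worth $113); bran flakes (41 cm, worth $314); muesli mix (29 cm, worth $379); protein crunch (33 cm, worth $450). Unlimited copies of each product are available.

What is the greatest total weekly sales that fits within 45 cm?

924

By weekly sales per cm: honey loops 21.00, protein crunch 13.64, muesli mix 13.07, corn puffs 7.75 lead.
4×honey loops uses 44 of the 45 cm and totals 924.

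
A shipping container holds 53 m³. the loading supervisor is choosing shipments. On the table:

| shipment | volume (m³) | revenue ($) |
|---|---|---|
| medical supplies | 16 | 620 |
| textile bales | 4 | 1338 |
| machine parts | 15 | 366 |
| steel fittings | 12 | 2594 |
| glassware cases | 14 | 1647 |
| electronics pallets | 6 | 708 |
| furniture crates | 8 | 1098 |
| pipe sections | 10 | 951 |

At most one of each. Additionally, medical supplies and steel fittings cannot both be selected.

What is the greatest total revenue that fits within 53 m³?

By revenue per m³: textile bales 334.50, steel fittings 216.17, furniture crates 137.25, electronics pallets 118.00 lead.
Taking the top-ratio shipments first gives textile bales + steel fittings + glassware cases + electronics pallets + furniture crates for 7385 (44 m³).
Dropping electronics pallets frees 6 m³; slotting in pipe sections (10 m³) lifts the total to 7628 at 48 m³.
The closest alternative, textile bales + steel fittings + glassware cases + electronics pallets + furniture crates, reaches only 7385.

7628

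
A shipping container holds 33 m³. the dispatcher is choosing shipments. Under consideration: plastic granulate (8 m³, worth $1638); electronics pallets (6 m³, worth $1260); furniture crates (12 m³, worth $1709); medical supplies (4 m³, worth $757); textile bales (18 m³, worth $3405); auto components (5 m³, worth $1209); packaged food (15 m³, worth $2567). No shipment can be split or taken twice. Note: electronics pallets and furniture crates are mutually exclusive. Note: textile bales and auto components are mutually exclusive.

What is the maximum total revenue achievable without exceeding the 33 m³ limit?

6303

The ratio heuristic lands on plastic granulate + electronics pallets + medical supplies + auto components (4864) but leaves 10 m³ idle.
The 9 m³ tied up in medical supplies and auto components is better spent on textile bales — total rises to 6303 (32 m³).
The closest alternative, plastic granulate + electronics pallets + medical supplies + packaged food, reaches only 6222.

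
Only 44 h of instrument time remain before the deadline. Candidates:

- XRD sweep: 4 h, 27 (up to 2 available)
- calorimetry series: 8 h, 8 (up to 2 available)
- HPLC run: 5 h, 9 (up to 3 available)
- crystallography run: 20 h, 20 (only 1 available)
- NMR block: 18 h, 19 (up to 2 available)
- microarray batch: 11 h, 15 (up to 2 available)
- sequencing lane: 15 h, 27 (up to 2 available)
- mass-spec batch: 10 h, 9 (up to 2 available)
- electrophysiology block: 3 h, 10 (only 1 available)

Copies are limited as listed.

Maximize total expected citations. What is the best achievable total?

Ranking by ratio (expected citations/h): XRD sweep 6.75, electrophysiology block 3.33, HPLC run 1.80.
2×XRD sweep + 2×sequencing lane + electrophysiology block uses 41 of the 44 h and totals 118.
The spare 3 h is too small for any remaining experiment, and no exchange beats 118.

118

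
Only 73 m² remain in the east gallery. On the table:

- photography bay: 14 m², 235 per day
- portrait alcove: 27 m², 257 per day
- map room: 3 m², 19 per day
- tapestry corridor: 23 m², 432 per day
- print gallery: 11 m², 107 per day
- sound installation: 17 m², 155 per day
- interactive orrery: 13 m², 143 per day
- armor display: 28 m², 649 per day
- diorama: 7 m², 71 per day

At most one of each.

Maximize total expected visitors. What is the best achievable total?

Best packing: photography bay + tapestry corridor + armor display + diorama — 72 m², 1387 total.
Runner-up photography bay + map room + tapestry corridor + armor display tops out at 1335.

1387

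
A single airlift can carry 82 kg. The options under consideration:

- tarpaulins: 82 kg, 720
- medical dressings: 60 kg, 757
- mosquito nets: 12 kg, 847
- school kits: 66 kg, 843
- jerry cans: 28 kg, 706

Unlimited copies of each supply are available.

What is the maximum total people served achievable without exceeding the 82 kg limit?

The ratio ordering already packs tightly: 6×mosquito nets, 72 kg, 5082.
No other feasible combination exceeds 5082.

5082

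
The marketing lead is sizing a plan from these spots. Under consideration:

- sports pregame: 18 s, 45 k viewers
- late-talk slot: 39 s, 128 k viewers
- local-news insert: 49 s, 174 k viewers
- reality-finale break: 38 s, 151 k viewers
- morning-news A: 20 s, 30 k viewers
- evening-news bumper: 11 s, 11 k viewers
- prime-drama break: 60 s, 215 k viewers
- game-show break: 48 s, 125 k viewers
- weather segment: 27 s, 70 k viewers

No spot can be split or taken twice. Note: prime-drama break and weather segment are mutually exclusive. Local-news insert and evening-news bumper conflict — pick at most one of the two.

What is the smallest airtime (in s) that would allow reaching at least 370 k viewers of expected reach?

Look for the lowest-airtime combination reaching 370.
sports pregame + local-news insert + reality-finale break: 370 expected reach at 105 s.
No combination under 105 s hits 370.

105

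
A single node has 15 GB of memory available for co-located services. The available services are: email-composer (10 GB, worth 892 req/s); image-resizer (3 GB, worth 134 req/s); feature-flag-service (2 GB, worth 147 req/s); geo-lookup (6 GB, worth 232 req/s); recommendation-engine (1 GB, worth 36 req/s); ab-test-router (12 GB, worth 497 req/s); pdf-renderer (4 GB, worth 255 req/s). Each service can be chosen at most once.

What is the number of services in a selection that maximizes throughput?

3

The maximum throughput within 15 GB is 1183.
email-composer + recommendation-engine + pdf-renderer hits 1183 at 15 GB.
All optima have 3 services.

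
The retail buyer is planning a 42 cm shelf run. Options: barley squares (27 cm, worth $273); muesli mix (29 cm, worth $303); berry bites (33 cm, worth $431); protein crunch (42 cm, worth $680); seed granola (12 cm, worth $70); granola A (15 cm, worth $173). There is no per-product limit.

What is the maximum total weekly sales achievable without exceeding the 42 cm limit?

680

Ranking by ratio (weekly sales/cm): protein crunch 16.19, berry bites 13.06, granola A 11.53.
Best packing: protein crunch — 42 cm, 680 total.
Nothing else within 42 cm beats 680.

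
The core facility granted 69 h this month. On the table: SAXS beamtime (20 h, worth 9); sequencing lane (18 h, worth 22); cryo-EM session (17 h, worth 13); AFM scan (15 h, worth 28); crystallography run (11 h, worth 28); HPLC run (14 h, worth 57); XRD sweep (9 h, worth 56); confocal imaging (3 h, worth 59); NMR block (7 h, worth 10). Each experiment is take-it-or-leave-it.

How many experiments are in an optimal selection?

6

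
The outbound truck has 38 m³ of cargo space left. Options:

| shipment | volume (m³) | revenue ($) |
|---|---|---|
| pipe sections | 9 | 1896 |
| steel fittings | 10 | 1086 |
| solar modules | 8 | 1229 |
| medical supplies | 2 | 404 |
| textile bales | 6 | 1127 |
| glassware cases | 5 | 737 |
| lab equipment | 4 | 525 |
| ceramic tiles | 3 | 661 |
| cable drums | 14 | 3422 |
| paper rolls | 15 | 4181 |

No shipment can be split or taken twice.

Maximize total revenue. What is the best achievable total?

9499

Taking the top-ratio shipments first gives medical supplies + lab equipment + ceramic tiles + cable drums + paper rolls for 9193 (38 m³).
The 9 m³ tied up in medical supplies and lab equipment and ceramic tiles is better spent on pipe sections — total rises to 9499 (38 m³).
Next best is textile bales + ceramic tiles + cable drums + paper rolls at 9391 (38 m³) — short by 108.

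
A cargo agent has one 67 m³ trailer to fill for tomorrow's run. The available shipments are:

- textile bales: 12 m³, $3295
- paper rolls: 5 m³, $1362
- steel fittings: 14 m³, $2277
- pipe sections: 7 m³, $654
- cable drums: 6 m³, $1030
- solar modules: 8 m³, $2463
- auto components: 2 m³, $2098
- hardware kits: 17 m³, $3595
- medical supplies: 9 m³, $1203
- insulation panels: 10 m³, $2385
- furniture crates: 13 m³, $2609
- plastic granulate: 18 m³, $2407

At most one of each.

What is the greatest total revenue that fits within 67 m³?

Textile bales + paper rolls + solar modules + auto components + hardware kits + insulation panels + furniture crates uses 67 of the 67 m³ and totals 17807.
The closest alternative, textile bales + paper rolls + pipe sections + cable drums + solar modules + auto components + hardware kits + insulation panels, reaches only 16882.

17807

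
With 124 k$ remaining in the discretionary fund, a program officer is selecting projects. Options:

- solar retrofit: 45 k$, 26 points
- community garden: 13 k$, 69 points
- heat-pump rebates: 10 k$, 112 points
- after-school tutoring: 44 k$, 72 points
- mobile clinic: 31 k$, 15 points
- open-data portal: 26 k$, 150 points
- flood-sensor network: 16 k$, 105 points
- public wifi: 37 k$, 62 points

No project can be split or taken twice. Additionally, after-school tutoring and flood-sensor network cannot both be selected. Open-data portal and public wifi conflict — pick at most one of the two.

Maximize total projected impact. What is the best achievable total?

462

Taking solar retrofit + community garden + heat-pump rebates + open-data portal + flood-sensor network: 110 k$ used, 462 in projected impact.
An exhaustive check of the 256 subsets confirms 462.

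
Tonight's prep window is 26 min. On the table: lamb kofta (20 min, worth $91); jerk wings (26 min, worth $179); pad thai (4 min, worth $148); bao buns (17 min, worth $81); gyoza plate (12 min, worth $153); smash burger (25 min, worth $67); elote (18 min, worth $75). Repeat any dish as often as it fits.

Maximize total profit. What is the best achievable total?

By profit per min: pad thai 37.00, gyoza plate 12.75, jerk wings 6.88 lead.
6×pad thai uses 24 of the 26 min and totals 888.
That's the maximum — no swap from here does better than 888.

888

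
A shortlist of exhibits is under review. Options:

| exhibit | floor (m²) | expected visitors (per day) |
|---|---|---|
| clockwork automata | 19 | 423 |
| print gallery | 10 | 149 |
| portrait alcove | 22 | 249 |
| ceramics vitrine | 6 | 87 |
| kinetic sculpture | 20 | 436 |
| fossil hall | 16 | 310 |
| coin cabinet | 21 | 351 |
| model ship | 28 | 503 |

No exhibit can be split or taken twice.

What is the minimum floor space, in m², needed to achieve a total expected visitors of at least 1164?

55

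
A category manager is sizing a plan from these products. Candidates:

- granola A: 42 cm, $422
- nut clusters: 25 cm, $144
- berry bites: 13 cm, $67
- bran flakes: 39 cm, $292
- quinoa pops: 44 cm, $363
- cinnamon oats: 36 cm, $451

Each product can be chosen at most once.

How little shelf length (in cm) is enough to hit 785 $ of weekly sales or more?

Need the lightest bundle worth ≥ 785.
granola A + cinnamon oats reaches 873 using 78 cm.
Below 78 cm the best achievable stays under 785.

78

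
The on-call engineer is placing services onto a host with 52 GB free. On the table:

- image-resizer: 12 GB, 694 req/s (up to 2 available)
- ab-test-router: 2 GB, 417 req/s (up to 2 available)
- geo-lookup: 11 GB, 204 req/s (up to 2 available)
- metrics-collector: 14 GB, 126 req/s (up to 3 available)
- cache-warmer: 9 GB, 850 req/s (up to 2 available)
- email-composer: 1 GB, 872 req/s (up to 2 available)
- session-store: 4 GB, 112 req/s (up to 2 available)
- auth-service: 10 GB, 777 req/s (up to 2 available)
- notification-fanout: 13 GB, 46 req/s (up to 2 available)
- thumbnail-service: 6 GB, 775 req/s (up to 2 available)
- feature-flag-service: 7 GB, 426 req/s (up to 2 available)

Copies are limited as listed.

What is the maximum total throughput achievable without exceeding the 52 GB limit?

6717

Best packing: 2×ab-test-router + 2×cache-warmer + 2×email-composer + session-store + auth-service + 2×thumbnail-service — 50 GB, 6717 total.
No other feasible combination exceeds 6717.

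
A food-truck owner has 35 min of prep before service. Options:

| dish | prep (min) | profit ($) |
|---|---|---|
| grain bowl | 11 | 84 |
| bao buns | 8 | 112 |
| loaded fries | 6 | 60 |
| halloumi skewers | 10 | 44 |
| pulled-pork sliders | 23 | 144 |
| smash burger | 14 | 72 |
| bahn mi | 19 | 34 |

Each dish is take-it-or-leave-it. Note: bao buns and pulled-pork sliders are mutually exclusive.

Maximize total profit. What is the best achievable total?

300

Grain bowl + bao buns + loaded fries + halloumi skewers uses 35 of the 35 min and totals 300.
Every other selection either busts 35 min or breaks a pairing rule or fails to beat 300.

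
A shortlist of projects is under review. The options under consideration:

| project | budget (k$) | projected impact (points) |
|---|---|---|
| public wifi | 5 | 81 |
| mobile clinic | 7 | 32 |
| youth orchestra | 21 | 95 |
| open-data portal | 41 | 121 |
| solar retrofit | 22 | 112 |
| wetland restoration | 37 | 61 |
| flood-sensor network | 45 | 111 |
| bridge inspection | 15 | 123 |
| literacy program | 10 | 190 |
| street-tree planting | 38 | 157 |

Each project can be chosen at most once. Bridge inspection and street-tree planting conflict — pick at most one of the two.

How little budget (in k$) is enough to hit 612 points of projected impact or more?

80

Look for the lowest-budget combination reaching 612.
public wifi + mobile clinic + youth orchestra + solar retrofit + bridge inspection + literacy program: 633 projected impact at 80 k$.
No combination under 80 k$ hits 612.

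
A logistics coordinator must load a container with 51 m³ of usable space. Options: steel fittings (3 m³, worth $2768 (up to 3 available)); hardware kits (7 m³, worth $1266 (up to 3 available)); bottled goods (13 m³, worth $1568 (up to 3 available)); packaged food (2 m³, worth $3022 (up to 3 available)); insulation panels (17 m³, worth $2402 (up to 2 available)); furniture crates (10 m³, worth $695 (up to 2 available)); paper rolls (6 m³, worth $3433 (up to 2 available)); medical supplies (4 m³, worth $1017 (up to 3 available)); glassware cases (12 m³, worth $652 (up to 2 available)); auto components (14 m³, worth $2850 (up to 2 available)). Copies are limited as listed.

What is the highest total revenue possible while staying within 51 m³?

29120

Greedy by ratio would take 3×steel fittings + hardware kits + 3×packaged food + 2×paper rolls + 3×medical supplies: 46 m³ used, total 28553.
Dropping hardware kits and medical supplies frees 11 m³; slotting in auto components (14 m³) lifts the total to 29120 at 49 m³.
No other feasible combination exceeds 29120.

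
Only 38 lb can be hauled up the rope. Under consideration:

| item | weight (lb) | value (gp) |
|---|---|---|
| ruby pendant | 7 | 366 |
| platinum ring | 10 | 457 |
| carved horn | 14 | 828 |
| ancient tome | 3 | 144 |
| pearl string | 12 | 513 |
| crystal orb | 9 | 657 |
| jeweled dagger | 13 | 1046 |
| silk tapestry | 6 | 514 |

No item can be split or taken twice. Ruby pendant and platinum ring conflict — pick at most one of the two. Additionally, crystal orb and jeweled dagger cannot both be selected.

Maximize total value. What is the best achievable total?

Density check — silk tapestry 85.67, jeweled dagger 80.46, crystal orb 73.00, carved horn 59.14 are the best per lb.
Carved horn + ancient tome + jeweled dagger + silk tapestry uses 36 of the 38 lb and totals 2532.
Runner-up ruby pendant + pearl string + jeweled dagger + silk tapestry tops out at 2439.

2532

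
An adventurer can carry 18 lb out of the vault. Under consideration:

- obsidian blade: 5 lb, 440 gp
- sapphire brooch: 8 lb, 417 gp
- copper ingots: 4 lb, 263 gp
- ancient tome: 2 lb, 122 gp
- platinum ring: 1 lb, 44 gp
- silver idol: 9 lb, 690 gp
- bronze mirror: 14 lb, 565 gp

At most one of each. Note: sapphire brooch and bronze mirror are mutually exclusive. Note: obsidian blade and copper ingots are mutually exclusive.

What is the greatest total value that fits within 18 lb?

1296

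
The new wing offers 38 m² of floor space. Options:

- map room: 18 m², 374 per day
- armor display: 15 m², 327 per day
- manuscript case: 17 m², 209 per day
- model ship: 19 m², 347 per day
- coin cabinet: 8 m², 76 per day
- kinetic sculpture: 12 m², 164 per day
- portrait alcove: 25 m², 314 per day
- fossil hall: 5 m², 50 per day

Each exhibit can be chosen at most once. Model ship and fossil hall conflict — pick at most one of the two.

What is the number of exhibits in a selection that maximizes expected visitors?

3

Optimal total is 751.
map room + armor display + fossil hall hits 751 at 38 m².
All optima have 3 exhibits.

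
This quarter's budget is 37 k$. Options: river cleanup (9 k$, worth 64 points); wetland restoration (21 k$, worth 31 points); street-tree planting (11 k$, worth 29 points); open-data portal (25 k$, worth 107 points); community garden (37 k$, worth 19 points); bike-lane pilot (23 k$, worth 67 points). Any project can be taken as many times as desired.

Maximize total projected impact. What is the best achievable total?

256

Ranking by ratio (projected impact/k$): river cleanup 7.11, open-data portal 4.28, bike-lane pilot 2.91.
Best packing: 4×river cleanup — 36 k$, 256 total.
No other feasible combination exceeds 256.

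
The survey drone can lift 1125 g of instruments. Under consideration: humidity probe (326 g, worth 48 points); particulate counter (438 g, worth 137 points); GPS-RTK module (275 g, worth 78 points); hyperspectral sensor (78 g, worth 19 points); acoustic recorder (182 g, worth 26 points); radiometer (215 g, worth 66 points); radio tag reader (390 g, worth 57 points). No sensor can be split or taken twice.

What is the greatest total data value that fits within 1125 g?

By data value per g: particulate counter 0.31, radiometer 0.31, GPS-RTK module 0.28, hyperspectral sensor 0.24 lead.
The ratio heuristic lands on particulate counter + GPS-RTK module + hyperspectral sensor + radiometer (300) but leaves 119 g idle.
Dropping hyperspectral sensor frees 78 g; slotting in acoustic recorder (182 g) lifts the total to 307 at 1110 g.

307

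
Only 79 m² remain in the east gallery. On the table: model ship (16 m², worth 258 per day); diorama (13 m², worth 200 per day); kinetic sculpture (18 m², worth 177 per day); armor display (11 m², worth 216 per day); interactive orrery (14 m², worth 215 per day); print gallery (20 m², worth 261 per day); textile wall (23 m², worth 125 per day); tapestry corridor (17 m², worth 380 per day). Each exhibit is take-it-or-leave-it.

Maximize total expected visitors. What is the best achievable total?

Density check — tapestry corridor 22.35, armor display 19.64, model ship 16.12 are the best per m².
Taking the top-ratio exhibits first gives model ship + diorama + armor display + interactive orrery + tapestry corridor for 1269 (71 m²).
The 13 m² tied up in diorama is better spent on print gallery — total rises to 1330 (78 m²).
Every other selection either busts 79 m² or fails to beat 1330.

1330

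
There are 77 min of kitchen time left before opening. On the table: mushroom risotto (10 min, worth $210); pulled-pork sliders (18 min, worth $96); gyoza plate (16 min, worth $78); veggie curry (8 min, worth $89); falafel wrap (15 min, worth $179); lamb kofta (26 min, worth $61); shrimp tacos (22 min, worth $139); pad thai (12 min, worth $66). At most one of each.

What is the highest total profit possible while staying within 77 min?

The ratio heuristic lands on mushroom risotto + veggie curry + falafel wrap + shrimp tacos + pad thai (683) but leaves 10 min idle.
Dropping pad thai frees 12 min; slotting in pulled-pork sliders (18 min) lifts the total to 713 at 73 min.

713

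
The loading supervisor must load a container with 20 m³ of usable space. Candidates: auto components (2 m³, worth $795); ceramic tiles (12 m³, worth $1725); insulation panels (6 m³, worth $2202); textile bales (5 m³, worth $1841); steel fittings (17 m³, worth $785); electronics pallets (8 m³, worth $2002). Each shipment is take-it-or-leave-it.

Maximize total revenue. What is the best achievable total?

6045

Density check — auto components 397.50, textile bales 368.20, insulation panels 367.00, electronics pallets 250.25 are the best per m³.
A density-first pass picks auto components + insulation panels + textile bales — 4838 at 13 m³.
Replace auto components with electronics pallets: the trade gains 1207 net, giving 6045 at 19 m³.
Runner-up auto components + insulation panels + electronics pallets tops out at 4999.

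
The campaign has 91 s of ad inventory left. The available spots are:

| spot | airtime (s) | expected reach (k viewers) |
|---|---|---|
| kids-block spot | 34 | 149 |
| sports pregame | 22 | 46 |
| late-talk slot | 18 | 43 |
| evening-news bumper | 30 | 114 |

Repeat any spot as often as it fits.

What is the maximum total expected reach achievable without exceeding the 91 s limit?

344

Filling by ratio: 2×kids-block spot + late-talk slot for 341, with 5 s left unused.
Dropping late-talk slot frees 18 s; slotting in sports pregame (22 s) lifts the total to 344 at 90 s.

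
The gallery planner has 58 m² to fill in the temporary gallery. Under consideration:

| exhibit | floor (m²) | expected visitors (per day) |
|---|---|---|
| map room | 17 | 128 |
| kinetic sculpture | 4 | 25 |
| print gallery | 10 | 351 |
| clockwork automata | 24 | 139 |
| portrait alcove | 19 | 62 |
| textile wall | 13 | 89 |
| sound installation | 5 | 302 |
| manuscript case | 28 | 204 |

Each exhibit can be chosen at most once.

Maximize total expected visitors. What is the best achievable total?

946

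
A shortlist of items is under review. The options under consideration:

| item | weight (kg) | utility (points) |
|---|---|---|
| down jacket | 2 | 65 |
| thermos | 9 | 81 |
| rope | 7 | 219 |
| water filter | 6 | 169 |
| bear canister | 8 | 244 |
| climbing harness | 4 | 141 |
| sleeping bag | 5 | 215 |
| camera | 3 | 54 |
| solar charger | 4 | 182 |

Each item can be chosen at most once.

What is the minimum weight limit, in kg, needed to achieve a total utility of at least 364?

9

Need the lightest bundle worth ≥ 364.
sleeping bag + solar charger reaches 397 using 9 kg.
No combination under 9 kg hits 364.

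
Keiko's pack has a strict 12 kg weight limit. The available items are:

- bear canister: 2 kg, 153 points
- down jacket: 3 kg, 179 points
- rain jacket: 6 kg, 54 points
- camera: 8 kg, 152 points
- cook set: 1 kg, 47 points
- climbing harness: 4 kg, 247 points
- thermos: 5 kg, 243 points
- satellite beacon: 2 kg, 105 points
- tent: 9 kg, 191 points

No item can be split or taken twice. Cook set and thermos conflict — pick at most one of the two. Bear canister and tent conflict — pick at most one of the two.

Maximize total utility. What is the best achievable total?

731

The ratio ordering already packs tightly: bear canister + down jacket + cook set + climbing harness + satellite beacon, 12 kg, 731.
Every other selection either busts 12 kg or breaks a pairing rule or fails to beat 731.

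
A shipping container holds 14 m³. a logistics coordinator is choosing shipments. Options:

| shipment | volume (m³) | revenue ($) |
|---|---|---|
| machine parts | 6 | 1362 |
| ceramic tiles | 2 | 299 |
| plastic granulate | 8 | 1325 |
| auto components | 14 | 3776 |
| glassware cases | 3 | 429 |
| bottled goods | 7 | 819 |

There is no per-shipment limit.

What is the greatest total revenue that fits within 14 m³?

Auto components uses 14 of the 14 m³ and totals 3776.
Nothing else within 14 m³ beats 3776.

3776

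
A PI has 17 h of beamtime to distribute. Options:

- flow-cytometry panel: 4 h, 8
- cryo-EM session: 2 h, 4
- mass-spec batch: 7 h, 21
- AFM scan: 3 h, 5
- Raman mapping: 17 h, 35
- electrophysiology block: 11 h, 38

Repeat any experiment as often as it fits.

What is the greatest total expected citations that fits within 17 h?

50

Taking flow-cytometry panel + cryo-EM session + electrophysiology block: 17 h used, 50 in expected citations.
No other feasible combination exceeds 50.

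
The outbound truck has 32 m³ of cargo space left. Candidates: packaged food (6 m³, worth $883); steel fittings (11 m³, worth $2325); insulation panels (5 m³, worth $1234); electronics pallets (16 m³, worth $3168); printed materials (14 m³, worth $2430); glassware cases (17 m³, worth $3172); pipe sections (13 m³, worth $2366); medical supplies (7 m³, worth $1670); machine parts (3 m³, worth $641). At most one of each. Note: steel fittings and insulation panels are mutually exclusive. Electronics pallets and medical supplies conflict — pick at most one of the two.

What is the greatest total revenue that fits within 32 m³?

6717

Insulation panels + glassware cases + medical supplies + machine parts uses 32 of the 32 m³ and totals 6717.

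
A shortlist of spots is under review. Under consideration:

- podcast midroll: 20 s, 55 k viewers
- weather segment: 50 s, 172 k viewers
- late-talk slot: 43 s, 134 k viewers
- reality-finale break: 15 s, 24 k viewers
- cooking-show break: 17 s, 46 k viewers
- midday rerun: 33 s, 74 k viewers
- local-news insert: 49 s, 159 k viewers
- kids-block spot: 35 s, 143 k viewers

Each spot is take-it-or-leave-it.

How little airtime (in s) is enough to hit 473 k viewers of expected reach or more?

Minimise s subject to total expected reach ≥ 473.
Taking weather segment + local-news insert + kids-block spot gives 474 (≥ 473) for 134 s.
Below 134 s the best achievable stays under 473.

134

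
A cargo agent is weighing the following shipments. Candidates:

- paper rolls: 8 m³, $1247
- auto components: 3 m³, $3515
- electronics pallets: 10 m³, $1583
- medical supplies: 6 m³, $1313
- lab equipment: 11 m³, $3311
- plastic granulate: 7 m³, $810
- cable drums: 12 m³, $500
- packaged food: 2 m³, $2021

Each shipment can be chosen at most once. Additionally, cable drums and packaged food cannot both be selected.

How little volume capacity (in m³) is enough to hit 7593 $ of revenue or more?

16

Minimise m³ subject to total revenue ≥ 7593.
auto components + lab equipment + packaged food reaches 8847 using 16 m³.
No combination under 16 m³ hits 7593.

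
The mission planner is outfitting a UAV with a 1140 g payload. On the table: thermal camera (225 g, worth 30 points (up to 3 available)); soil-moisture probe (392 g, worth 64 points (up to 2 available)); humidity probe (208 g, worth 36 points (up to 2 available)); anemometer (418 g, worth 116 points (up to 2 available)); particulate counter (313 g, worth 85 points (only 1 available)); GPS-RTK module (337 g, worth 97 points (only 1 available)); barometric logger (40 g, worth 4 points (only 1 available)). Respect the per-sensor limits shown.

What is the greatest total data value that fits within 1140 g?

302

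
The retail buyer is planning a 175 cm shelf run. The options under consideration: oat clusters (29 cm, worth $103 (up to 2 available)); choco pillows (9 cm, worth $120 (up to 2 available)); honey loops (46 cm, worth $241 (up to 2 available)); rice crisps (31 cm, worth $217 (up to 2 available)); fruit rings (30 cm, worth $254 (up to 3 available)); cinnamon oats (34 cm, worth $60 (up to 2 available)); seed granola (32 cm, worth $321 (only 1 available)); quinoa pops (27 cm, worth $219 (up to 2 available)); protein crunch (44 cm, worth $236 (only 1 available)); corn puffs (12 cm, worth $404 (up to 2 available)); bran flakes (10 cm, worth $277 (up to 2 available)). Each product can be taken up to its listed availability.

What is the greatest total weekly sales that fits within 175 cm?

2565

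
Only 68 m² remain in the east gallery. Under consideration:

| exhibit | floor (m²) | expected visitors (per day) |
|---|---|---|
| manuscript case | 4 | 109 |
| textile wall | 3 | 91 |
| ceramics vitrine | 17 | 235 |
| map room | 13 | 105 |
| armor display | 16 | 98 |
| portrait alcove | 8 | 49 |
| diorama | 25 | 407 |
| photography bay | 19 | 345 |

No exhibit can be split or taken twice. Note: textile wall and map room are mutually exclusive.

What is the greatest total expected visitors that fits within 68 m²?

The ratio ordering already packs tightly: manuscript case + textile wall + ceramics vitrine + diorama + photography bay, 68 m², 1187.
No other feasible combination exceeds 1187.

1187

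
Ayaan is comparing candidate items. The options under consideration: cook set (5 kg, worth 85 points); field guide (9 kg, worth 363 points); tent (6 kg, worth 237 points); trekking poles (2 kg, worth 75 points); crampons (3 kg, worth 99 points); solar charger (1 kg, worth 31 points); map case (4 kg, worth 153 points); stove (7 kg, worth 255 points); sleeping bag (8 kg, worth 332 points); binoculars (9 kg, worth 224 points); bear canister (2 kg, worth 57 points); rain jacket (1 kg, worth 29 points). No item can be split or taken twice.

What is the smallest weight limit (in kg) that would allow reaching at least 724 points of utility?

Look for the lowest-weight combination reaching 724.
field guide + solar charger + sleeping bag reaches 726 using 18 kg.
Any bundle with less than 18 kg falls short of 724.

18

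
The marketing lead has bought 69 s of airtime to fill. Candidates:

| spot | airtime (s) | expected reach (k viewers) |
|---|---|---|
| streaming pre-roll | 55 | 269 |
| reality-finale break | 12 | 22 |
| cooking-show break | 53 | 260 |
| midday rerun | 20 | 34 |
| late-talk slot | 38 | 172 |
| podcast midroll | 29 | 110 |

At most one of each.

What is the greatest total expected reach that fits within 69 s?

Taking the top-ratio spots first gives reality-finale break + cooking-show break for 282 (65 s).
The 53 s tied up in cooking-show break is better spent on streaming pre-roll — total rises to 291 (67 s).

291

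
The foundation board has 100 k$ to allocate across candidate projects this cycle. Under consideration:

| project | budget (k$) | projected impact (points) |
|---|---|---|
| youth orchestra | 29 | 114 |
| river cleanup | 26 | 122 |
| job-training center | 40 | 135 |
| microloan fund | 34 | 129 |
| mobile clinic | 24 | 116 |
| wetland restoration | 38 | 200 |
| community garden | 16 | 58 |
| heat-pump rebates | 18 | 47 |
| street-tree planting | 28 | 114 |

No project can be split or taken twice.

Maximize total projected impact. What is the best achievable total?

451

Filling by ratio: river cleanup + mobile clinic + wetland restoration for 438, with 12 k$ left unused.
Dropping mobile clinic frees 24 k$; slotting in microloan fund (34 k$) lifts the total to 451 at 98 k$.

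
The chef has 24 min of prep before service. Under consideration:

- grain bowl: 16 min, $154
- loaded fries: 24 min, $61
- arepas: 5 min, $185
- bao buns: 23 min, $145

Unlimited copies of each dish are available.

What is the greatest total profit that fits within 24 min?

740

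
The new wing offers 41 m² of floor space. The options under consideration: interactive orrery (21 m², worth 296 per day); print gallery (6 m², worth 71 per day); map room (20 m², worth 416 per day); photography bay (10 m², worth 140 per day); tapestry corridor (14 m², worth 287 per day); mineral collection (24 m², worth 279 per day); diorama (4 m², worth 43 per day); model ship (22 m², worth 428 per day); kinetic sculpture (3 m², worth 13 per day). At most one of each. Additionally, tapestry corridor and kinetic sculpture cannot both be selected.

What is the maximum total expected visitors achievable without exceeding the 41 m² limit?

Taking print gallery + map room + tapestry corridor: 40 m² used, 774 in expected visitors.
The closest alternative, tapestry corridor + diorama + model ship, reaches only 758.

774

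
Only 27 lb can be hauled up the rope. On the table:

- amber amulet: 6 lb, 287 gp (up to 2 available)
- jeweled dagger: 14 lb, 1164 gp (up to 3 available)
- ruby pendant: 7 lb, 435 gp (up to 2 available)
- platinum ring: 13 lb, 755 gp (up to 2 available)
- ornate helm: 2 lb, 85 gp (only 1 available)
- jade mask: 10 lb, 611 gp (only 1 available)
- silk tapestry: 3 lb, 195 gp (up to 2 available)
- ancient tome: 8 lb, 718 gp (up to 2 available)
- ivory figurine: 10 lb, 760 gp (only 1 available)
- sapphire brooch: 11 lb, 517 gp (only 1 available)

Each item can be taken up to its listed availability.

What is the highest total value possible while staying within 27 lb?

2196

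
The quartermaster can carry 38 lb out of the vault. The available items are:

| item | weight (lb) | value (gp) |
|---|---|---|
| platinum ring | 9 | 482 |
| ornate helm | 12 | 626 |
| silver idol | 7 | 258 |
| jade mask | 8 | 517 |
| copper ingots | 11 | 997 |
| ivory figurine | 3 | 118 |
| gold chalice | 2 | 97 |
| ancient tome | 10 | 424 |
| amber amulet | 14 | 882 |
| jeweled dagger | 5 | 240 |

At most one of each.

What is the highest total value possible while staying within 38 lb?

2636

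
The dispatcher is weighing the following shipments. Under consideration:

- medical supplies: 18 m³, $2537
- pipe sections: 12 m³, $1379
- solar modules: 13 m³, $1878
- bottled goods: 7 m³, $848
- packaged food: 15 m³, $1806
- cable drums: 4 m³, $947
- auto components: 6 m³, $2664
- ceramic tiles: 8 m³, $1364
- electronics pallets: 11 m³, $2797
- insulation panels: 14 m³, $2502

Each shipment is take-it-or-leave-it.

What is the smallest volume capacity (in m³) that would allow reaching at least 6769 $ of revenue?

25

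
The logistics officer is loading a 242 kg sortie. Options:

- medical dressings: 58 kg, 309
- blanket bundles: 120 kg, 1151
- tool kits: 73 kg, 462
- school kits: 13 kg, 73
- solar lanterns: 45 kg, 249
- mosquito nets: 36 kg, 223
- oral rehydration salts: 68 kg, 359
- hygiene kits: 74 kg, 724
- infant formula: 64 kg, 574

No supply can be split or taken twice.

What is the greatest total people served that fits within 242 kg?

2124

Density check — hygiene kits 9.78, blanket bundles 9.59, infant formula 8.97, tool kits 6.33 are the best per kg.
A density-first pass picks blanket bundles + mosquito nets + hygiene kits — 2098 at 230 kg.
Dropping mosquito nets frees 36 kg; slotting in solar lanterns (45 kg) lifts the total to 2124 at 239 kg.
An exhaustive check of the 512 subsets confirms 2124.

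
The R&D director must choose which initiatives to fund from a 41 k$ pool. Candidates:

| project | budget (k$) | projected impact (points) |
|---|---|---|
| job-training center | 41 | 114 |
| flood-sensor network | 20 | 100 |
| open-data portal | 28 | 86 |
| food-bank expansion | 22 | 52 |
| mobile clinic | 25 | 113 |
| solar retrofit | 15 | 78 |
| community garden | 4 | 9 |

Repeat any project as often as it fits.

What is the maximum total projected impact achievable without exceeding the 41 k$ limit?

200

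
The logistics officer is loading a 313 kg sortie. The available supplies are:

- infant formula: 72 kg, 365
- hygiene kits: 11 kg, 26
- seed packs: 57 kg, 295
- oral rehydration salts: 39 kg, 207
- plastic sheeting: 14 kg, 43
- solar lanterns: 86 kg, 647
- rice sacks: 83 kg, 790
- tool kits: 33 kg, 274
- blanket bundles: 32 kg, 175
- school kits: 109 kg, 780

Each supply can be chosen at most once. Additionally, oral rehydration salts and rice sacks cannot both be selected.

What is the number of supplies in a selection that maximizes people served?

The maximum people served within 313 kg is 2491.
One optimal bundle: solar lanterns + rice sacks + tool kits + school kits (311 kg).
All optima have 4 supplies.

4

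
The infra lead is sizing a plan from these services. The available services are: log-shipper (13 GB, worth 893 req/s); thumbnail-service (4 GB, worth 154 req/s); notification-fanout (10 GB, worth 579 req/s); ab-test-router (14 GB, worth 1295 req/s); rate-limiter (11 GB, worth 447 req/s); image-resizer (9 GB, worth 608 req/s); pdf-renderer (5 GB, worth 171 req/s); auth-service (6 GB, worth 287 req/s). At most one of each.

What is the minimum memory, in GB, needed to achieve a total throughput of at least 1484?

20

Minimise GB subject to total throughput ≥ 1484.
Taking ab-test-router + auth-service gives 1582 (≥ 1484) for 20 GB.
No combination under 20 GB hits 1484.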